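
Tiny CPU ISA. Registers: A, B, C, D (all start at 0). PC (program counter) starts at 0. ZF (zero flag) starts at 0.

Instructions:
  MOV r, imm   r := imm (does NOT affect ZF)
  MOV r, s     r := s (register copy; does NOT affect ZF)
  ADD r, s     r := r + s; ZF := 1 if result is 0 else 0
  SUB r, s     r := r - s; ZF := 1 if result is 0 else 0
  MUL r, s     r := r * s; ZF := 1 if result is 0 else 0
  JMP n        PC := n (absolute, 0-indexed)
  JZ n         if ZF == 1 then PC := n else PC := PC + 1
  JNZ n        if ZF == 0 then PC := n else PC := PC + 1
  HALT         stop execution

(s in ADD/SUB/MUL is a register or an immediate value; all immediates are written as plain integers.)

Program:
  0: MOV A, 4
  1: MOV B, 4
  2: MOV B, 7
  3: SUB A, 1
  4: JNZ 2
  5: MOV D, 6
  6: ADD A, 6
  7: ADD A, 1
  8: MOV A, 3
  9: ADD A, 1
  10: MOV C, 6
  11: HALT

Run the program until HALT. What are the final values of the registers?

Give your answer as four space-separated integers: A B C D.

Step 1: PC=0 exec 'MOV A, 4'. After: A=4 B=0 C=0 D=0 ZF=0 PC=1
Step 2: PC=1 exec 'MOV B, 4'. After: A=4 B=4 C=0 D=0 ZF=0 PC=2
Step 3: PC=2 exec 'MOV B, 7'. After: A=4 B=7 C=0 D=0 ZF=0 PC=3
Step 4: PC=3 exec 'SUB A, 1'. After: A=3 B=7 C=0 D=0 ZF=0 PC=4
Step 5: PC=4 exec 'JNZ 2'. After: A=3 B=7 C=0 D=0 ZF=0 PC=2
Step 6: PC=2 exec 'MOV B, 7'. After: A=3 B=7 C=0 D=0 ZF=0 PC=3
Step 7: PC=3 exec 'SUB A, 1'. After: A=2 B=7 C=0 D=0 ZF=0 PC=4
Step 8: PC=4 exec 'JNZ 2'. After: A=2 B=7 C=0 D=0 ZF=0 PC=2
Step 9: PC=2 exec 'MOV B, 7'. After: A=2 B=7 C=0 D=0 ZF=0 PC=3
Step 10: PC=3 exec 'SUB A, 1'. After: A=1 B=7 C=0 D=0 ZF=0 PC=4
Step 11: PC=4 exec 'JNZ 2'. After: A=1 B=7 C=0 D=0 ZF=0 PC=2
Step 12: PC=2 exec 'MOV B, 7'. After: A=1 B=7 C=0 D=0 ZF=0 PC=3
Step 13: PC=3 exec 'SUB A, 1'. After: A=0 B=7 C=0 D=0 ZF=1 PC=4
Step 14: PC=4 exec 'JNZ 2'. After: A=0 B=7 C=0 D=0 ZF=1 PC=5
Step 15: PC=5 exec 'MOV D, 6'. After: A=0 B=7 C=0 D=6 ZF=1 PC=6
Step 16: PC=6 exec 'ADD A, 6'. After: A=6 B=7 C=0 D=6 ZF=0 PC=7
Step 17: PC=7 exec 'ADD A, 1'. After: A=7 B=7 C=0 D=6 ZF=0 PC=8
Step 18: PC=8 exec 'MOV A, 3'. After: A=3 B=7 C=0 D=6 ZF=0 PC=9
Step 19: PC=9 exec 'ADD A, 1'. After: A=4 B=7 C=0 D=6 ZF=0 PC=10
Step 20: PC=10 exec 'MOV C, 6'. After: A=4 B=7 C=6 D=6 ZF=0 PC=11
Step 21: PC=11 exec 'HALT'. After: A=4 B=7 C=6 D=6 ZF=0 PC=11 HALTED

Answer: 4 7 6 6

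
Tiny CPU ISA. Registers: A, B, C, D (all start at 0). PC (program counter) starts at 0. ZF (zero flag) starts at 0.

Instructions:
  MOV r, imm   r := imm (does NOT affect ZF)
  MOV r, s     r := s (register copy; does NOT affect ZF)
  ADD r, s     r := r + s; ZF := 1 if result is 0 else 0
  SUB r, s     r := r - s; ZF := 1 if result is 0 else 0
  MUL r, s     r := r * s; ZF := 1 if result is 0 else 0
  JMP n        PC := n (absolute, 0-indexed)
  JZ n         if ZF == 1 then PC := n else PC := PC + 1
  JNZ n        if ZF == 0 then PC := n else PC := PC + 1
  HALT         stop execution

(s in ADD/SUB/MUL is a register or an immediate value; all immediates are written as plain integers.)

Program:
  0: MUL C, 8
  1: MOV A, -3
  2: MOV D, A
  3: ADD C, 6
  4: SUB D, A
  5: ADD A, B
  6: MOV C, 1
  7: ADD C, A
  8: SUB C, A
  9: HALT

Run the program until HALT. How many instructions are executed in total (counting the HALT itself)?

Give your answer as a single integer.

Answer: 10

Derivation:
Step 1: PC=0 exec 'MUL C, 8'. After: A=0 B=0 C=0 D=0 ZF=1 PC=1
Step 2: PC=1 exec 'MOV A, -3'. After: A=-3 B=0 C=0 D=0 ZF=1 PC=2
Step 3: PC=2 exec 'MOV D, A'. After: A=-3 B=0 C=0 D=-3 ZF=1 PC=3
Step 4: PC=3 exec 'ADD C, 6'. After: A=-3 B=0 C=6 D=-3 ZF=0 PC=4
Step 5: PC=4 exec 'SUB D, A'. After: A=-3 B=0 C=6 D=0 ZF=1 PC=5
Step 6: PC=5 exec 'ADD A, B'. After: A=-3 B=0 C=6 D=0 ZF=0 PC=6
Step 7: PC=6 exec 'MOV C, 1'. After: A=-3 B=0 C=1 D=0 ZF=0 PC=7
Step 8: PC=7 exec 'ADD C, A'. After: A=-3 B=0 C=-2 D=0 ZF=0 PC=8
Step 9: PC=8 exec 'SUB C, A'. After: A=-3 B=0 C=1 D=0 ZF=0 PC=9
Step 10: PC=9 exec 'HALT'. After: A=-3 B=0 C=1 D=0 ZF=0 PC=9 HALTED
Total instructions executed: 10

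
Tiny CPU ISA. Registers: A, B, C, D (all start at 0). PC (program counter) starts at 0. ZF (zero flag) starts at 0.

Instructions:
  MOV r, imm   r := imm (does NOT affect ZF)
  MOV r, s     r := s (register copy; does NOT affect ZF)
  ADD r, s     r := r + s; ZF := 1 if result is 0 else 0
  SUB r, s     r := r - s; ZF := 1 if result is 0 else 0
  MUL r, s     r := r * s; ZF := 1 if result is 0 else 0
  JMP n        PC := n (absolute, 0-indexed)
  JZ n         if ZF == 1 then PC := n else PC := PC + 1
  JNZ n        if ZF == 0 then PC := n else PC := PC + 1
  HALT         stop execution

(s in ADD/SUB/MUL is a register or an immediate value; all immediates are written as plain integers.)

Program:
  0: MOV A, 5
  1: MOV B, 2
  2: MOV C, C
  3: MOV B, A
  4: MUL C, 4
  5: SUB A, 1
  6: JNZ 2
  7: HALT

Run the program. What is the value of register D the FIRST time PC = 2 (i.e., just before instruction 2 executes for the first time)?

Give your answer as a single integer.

Step 1: PC=0 exec 'MOV A, 5'. After: A=5 B=0 C=0 D=0 ZF=0 PC=1
Step 2: PC=1 exec 'MOV B, 2'. After: A=5 B=2 C=0 D=0 ZF=0 PC=2
First time PC=2: D=0

0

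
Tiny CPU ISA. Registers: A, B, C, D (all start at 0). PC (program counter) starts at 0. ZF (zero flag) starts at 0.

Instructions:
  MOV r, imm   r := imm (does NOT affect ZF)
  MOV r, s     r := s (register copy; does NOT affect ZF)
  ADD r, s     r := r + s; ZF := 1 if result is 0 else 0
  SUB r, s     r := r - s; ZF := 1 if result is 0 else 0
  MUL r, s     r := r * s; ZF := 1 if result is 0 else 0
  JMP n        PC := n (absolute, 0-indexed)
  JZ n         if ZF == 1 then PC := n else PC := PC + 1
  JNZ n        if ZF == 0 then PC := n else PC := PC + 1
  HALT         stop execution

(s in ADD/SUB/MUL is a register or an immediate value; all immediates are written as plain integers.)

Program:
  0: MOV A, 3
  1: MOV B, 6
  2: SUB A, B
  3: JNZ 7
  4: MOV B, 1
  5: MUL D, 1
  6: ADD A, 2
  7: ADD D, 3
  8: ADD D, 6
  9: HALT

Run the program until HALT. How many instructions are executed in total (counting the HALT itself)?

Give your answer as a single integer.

Answer: 7

Derivation:
Step 1: PC=0 exec 'MOV A, 3'. After: A=3 B=0 C=0 D=0 ZF=0 PC=1
Step 2: PC=1 exec 'MOV B, 6'. After: A=3 B=6 C=0 D=0 ZF=0 PC=2
Step 3: PC=2 exec 'SUB A, B'. After: A=-3 B=6 C=0 D=0 ZF=0 PC=3
Step 4: PC=3 exec 'JNZ 7'. After: A=-3 B=6 C=0 D=0 ZF=0 PC=7
Step 5: PC=7 exec 'ADD D, 3'. After: A=-3 B=6 C=0 D=3 ZF=0 PC=8
Step 6: PC=8 exec 'ADD D, 6'. After: A=-3 B=6 C=0 D=9 ZF=0 PC=9
Step 7: PC=9 exec 'HALT'. After: A=-3 B=6 C=0 D=9 ZF=0 PC=9 HALTED
Total instructions executed: 7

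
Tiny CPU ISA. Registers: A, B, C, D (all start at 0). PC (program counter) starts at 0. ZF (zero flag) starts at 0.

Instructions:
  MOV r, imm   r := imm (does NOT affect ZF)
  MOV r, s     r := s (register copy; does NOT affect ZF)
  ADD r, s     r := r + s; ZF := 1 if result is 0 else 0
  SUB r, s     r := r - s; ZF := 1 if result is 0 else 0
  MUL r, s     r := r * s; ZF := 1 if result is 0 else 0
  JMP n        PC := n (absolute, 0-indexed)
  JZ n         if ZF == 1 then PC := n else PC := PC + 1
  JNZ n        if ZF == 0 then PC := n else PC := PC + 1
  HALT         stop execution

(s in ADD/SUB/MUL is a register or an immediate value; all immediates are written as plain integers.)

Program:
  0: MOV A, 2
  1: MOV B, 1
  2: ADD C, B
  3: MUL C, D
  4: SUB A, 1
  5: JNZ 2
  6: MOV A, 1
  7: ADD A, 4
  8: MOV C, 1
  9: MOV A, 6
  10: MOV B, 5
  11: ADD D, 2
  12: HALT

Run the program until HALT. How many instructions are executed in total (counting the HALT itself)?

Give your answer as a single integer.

Answer: 17

Derivation:
Step 1: PC=0 exec 'MOV A, 2'. After: A=2 B=0 C=0 D=0 ZF=0 PC=1
Step 2: PC=1 exec 'MOV B, 1'. After: A=2 B=1 C=0 D=0 ZF=0 PC=2
Step 3: PC=2 exec 'ADD C, B'. After: A=2 B=1 C=1 D=0 ZF=0 PC=3
Step 4: PC=3 exec 'MUL C, D'. After: A=2 B=1 C=0 D=0 ZF=1 PC=4
Step 5: PC=4 exec 'SUB A, 1'. After: A=1 B=1 C=0 D=0 ZF=0 PC=5
Step 6: PC=5 exec 'JNZ 2'. After: A=1 B=1 C=0 D=0 ZF=0 PC=2
Step 7: PC=2 exec 'ADD C, B'. After: A=1 B=1 C=1 D=0 ZF=0 PC=3
Step 8: PC=3 exec 'MUL C, D'. After: A=1 B=1 C=0 D=0 ZF=1 PC=4
Step 9: PC=4 exec 'SUB A, 1'. After: A=0 B=1 C=0 D=0 ZF=1 PC=5
Step 10: PC=5 exec 'JNZ 2'. After: A=0 B=1 C=0 D=0 ZF=1 PC=6
Step 11: PC=6 exec 'MOV A, 1'. After: A=1 B=1 C=0 D=0 ZF=1 PC=7
Step 12: PC=7 exec 'ADD A, 4'. After: A=5 B=1 C=0 D=0 ZF=0 PC=8
Step 13: PC=8 exec 'MOV C, 1'. After: A=5 B=1 C=1 D=0 ZF=0 PC=9
Step 14: PC=9 exec 'MOV A, 6'. After: A=6 B=1 C=1 D=0 ZF=0 PC=10
Step 15: PC=10 exec 'MOV B, 5'. After: A=6 B=5 C=1 D=0 ZF=0 PC=11
Step 16: PC=11 exec 'ADD D, 2'. After: A=6 B=5 C=1 D=2 ZF=0 PC=12
Step 17: PC=12 exec 'HALT'. After: A=6 B=5 C=1 D=2 ZF=0 PC=12 HALTED
Total instructions executed: 17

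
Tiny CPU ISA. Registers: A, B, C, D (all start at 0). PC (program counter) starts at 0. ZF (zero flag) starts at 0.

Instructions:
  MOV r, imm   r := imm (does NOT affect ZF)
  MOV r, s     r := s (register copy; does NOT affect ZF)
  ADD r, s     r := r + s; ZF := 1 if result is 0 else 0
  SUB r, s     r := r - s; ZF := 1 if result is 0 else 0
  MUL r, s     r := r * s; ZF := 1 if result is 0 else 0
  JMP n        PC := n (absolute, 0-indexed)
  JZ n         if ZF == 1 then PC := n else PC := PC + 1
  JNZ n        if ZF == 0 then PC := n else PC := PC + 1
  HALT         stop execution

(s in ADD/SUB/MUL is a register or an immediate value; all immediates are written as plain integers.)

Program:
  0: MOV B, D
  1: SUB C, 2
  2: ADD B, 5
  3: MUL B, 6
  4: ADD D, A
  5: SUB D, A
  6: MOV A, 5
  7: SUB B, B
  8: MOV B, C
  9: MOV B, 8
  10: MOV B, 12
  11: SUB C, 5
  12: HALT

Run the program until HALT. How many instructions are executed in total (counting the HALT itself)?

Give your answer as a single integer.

Answer: 13

Derivation:
Step 1: PC=0 exec 'MOV B, D'. After: A=0 B=0 C=0 D=0 ZF=0 PC=1
Step 2: PC=1 exec 'SUB C, 2'. After: A=0 B=0 C=-2 D=0 ZF=0 PC=2
Step 3: PC=2 exec 'ADD B, 5'. After: A=0 B=5 C=-2 D=0 ZF=0 PC=3
Step 4: PC=3 exec 'MUL B, 6'. After: A=0 B=30 C=-2 D=0 ZF=0 PC=4
Step 5: PC=4 exec 'ADD D, A'. After: A=0 B=30 C=-2 D=0 ZF=1 PC=5
Step 6: PC=5 exec 'SUB D, A'. After: A=0 B=30 C=-2 D=0 ZF=1 PC=6
Step 7: PC=6 exec 'MOV A, 5'. After: A=5 B=30 C=-2 D=0 ZF=1 PC=7
Step 8: PC=7 exec 'SUB B, B'. After: A=5 B=0 C=-2 D=0 ZF=1 PC=8
Step 9: PC=8 exec 'MOV B, C'. After: A=5 B=-2 C=-2 D=0 ZF=1 PC=9
Step 10: PC=9 exec 'MOV B, 8'. After: A=5 B=8 C=-2 D=0 ZF=1 PC=10
Step 11: PC=10 exec 'MOV B, 12'. After: A=5 B=12 C=-2 D=0 ZF=1 PC=11
Step 12: PC=11 exec 'SUB C, 5'. After: A=5 B=12 C=-7 D=0 ZF=0 PC=12
Step 13: PC=12 exec 'HALT'. After: A=5 B=12 C=-7 D=0 ZF=0 PC=12 HALTED
Total instructions executed: 13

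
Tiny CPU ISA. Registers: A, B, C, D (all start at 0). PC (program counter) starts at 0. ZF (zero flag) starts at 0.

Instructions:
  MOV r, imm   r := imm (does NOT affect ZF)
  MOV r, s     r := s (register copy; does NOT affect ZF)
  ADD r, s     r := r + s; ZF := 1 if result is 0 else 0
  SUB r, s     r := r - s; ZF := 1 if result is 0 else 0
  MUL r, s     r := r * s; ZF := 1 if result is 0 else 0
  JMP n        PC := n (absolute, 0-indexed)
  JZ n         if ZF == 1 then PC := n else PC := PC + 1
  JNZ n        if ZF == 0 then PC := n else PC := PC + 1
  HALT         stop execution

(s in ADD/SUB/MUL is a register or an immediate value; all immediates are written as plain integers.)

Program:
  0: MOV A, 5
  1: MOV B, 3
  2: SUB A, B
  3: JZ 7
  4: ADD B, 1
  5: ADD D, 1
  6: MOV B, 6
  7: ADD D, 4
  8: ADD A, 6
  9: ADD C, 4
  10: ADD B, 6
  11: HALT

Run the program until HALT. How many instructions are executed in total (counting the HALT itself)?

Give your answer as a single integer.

Answer: 12

Derivation:
Step 1: PC=0 exec 'MOV A, 5'. After: A=5 B=0 C=0 D=0 ZF=0 PC=1
Step 2: PC=1 exec 'MOV B, 3'. After: A=5 B=3 C=0 D=0 ZF=0 PC=2
Step 3: PC=2 exec 'SUB A, B'. After: A=2 B=3 C=0 D=0 ZF=0 PC=3
Step 4: PC=3 exec 'JZ 7'. After: A=2 B=3 C=0 D=0 ZF=0 PC=4
Step 5: PC=4 exec 'ADD B, 1'. After: A=2 B=4 C=0 D=0 ZF=0 PC=5
Step 6: PC=5 exec 'ADD D, 1'. After: A=2 B=4 C=0 D=1 ZF=0 PC=6
Step 7: PC=6 exec 'MOV B, 6'. After: A=2 B=6 C=0 D=1 ZF=0 PC=7
Step 8: PC=7 exec 'ADD D, 4'. After: A=2 B=6 C=0 D=5 ZF=0 PC=8
Step 9: PC=8 exec 'ADD A, 6'. After: A=8 B=6 C=0 D=5 ZF=0 PC=9
Step 10: PC=9 exec 'ADD C, 4'. After: A=8 B=6 C=4 D=5 ZF=0 PC=10
Step 11: PC=10 exec 'ADD B, 6'. After: A=8 B=12 C=4 D=5 ZF=0 PC=11
Step 12: PC=11 exec 'HALT'. After: A=8 B=12 C=4 D=5 ZF=0 PC=11 HALTED
Total instructions executed: 12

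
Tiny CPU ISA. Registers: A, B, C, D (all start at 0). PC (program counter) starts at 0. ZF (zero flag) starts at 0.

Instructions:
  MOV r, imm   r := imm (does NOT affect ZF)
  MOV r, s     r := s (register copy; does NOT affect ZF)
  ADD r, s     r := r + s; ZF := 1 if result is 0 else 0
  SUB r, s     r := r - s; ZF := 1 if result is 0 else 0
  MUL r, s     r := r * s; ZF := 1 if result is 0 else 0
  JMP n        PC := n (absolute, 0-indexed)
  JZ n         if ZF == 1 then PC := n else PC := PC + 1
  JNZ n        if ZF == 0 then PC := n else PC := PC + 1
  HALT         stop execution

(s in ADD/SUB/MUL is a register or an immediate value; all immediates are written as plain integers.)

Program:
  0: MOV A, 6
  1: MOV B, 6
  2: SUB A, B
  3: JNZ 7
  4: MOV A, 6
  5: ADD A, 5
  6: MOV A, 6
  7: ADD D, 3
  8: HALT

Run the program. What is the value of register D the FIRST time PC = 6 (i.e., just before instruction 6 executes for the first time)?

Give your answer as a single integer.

Step 1: PC=0 exec 'MOV A, 6'. After: A=6 B=0 C=0 D=0 ZF=0 PC=1
Step 2: PC=1 exec 'MOV B, 6'. After: A=6 B=6 C=0 D=0 ZF=0 PC=2
Step 3: PC=2 exec 'SUB A, B'. After: A=0 B=6 C=0 D=0 ZF=1 PC=3
Step 4: PC=3 exec 'JNZ 7'. After: A=0 B=6 C=0 D=0 ZF=1 PC=4
Step 5: PC=4 exec 'MOV A, 6'. After: A=6 B=6 C=0 D=0 ZF=1 PC=5
Step 6: PC=5 exec 'ADD A, 5'. After: A=11 B=6 C=0 D=0 ZF=0 PC=6
First time PC=6: D=0

0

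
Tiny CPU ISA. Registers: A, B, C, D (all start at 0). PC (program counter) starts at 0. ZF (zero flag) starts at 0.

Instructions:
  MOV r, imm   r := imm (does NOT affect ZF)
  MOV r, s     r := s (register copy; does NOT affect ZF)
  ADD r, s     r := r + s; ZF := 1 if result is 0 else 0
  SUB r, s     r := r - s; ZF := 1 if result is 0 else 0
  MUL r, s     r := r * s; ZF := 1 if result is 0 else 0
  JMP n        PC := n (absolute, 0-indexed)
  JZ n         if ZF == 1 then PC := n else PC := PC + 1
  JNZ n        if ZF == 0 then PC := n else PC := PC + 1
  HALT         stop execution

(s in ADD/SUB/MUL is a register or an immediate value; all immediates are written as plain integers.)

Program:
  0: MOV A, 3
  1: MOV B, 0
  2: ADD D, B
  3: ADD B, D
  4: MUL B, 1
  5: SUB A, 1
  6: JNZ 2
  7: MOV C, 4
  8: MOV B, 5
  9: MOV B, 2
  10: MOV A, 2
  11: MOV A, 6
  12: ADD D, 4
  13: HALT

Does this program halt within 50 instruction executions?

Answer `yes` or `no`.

Step 1: PC=0 exec 'MOV A, 3'. After: A=3 B=0 C=0 D=0 ZF=0 PC=1
Step 2: PC=1 exec 'MOV B, 0'. After: A=3 B=0 C=0 D=0 ZF=0 PC=2
Step 3: PC=2 exec 'ADD D, B'. After: A=3 B=0 C=0 D=0 ZF=1 PC=3
Step 4: PC=3 exec 'ADD B, D'. After: A=3 B=0 C=0 D=0 ZF=1 PC=4
Step 5: PC=4 exec 'MUL B, 1'. After: A=3 B=0 C=0 D=0 ZF=1 PC=5
Step 6: PC=5 exec 'SUB A, 1'. After: A=2 B=0 C=0 D=0 ZF=0 PC=6
Step 7: PC=6 exec 'JNZ 2'. After: A=2 B=0 C=0 D=0 ZF=0 PC=2
Step 8: PC=2 exec 'ADD D, B'. After: A=2 B=0 C=0 D=0 ZF=1 PC=3
Step 9: PC=3 exec 'ADD B, D'. After: A=2 B=0 C=0 D=0 ZF=1 PC=4
Step 10: PC=4 exec 'MUL B, 1'. After: A=2 B=0 C=0 D=0 ZF=1 PC=5
Step 11: PC=5 exec 'SUB A, 1'. After: A=1 B=0 C=0 D=0 ZF=0 PC=6
Step 12: PC=6 exec 'JNZ 2'. After: A=1 B=0 C=0 D=0 ZF=0 PC=2
Step 13: PC=2 exec 'ADD D, B'. After: A=1 B=0 C=0 D=0 ZF=1 PC=3
Step 14: PC=3 exec 'ADD B, D'. After: A=1 B=0 C=0 D=0 ZF=1 PC=4
Step 15: PC=4 exec 'MUL B, 1'. After: A=1 B=0 C=0 D=0 ZF=1 PC=5
Step 16: PC=5 exec 'SUB A, 1'. After: A=0 B=0 C=0 D=0 ZF=1 PC=6
Step 17: PC=6 exec 'JNZ 2'. After: A=0 B=0 C=0 D=0 ZF=1 PC=7
Step 18: PC=7 exec 'MOV C, 4'. After: A=0 B=0 C=4 D=0 ZF=1 PC=8
Step 19: PC=8 exec 'MOV B, 5'. After: A=0 B=5 C=4 D=0 ZF=1 PC=9
Step 20: PC=9 exec 'MOV B, 2'. After: A=0 B=2 C=4 D=0 ZF=1 PC=10
Step 21: PC=10 exec 'MOV A, 2'. After: A=2 B=2 C=4 D=0 ZF=1 PC=11
Step 22: PC=11 exec 'MOV A, 6'. After: A=6 B=2 C=4 D=0 ZF=1 PC=12
Step 23: PC=12 exec 'ADD D, 4'. After: A=6 B=2 C=4 D=4 ZF=0 PC=13
Step 24: PC=13 exec 'HALT'. After: A=6 B=2 C=4 D=4 ZF=0 PC=13 HALTED

Answer: yes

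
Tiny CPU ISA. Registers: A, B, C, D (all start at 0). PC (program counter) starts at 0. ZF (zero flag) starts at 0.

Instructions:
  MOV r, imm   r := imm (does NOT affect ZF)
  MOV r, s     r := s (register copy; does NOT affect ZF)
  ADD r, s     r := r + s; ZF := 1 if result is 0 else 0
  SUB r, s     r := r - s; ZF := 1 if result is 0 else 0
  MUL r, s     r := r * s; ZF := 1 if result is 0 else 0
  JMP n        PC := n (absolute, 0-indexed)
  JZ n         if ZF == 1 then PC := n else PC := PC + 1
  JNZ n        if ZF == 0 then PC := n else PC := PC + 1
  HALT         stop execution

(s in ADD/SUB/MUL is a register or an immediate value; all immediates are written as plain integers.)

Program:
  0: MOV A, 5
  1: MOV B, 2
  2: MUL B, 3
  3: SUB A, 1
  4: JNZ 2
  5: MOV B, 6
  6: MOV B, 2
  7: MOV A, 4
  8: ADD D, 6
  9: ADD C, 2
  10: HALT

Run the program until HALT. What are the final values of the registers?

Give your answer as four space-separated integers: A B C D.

Step 1: PC=0 exec 'MOV A, 5'. After: A=5 B=0 C=0 D=0 ZF=0 PC=1
Step 2: PC=1 exec 'MOV B, 2'. After: A=5 B=2 C=0 D=0 ZF=0 PC=2
Step 3: PC=2 exec 'MUL B, 3'. After: A=5 B=6 C=0 D=0 ZF=0 PC=3
Step 4: PC=3 exec 'SUB A, 1'. After: A=4 B=6 C=0 D=0 ZF=0 PC=4
Step 5: PC=4 exec 'JNZ 2'. After: A=4 B=6 C=0 D=0 ZF=0 PC=2
Step 6: PC=2 exec 'MUL B, 3'. After: A=4 B=18 C=0 D=0 ZF=0 PC=3
Step 7: PC=3 exec 'SUB A, 1'. After: A=3 B=18 C=0 D=0 ZF=0 PC=4
Step 8: PC=4 exec 'JNZ 2'. After: A=3 B=18 C=0 D=0 ZF=0 PC=2
Step 9: PC=2 exec 'MUL B, 3'. After: A=3 B=54 C=0 D=0 ZF=0 PC=3
Step 10: PC=3 exec 'SUB A, 1'. After: A=2 B=54 C=0 D=0 ZF=0 PC=4
Step 11: PC=4 exec 'JNZ 2'. After: A=2 B=54 C=0 D=0 ZF=0 PC=2
Step 12: PC=2 exec 'MUL B, 3'. After: A=2 B=162 C=0 D=0 ZF=0 PC=3
Step 13: PC=3 exec 'SUB A, 1'. After: A=1 B=162 C=0 D=0 ZF=0 PC=4
Step 14: PC=4 exec 'JNZ 2'. After: A=1 B=162 C=0 D=0 ZF=0 PC=2
Step 15: PC=2 exec 'MUL B, 3'. After: A=1 B=486 C=0 D=0 ZF=0 PC=3
Step 16: PC=3 exec 'SUB A, 1'. After: A=0 B=486 C=0 D=0 ZF=1 PC=4
Step 17: PC=4 exec 'JNZ 2'. After: A=0 B=486 C=0 D=0 ZF=1 PC=5
Step 18: PC=5 exec 'MOV B, 6'. After: A=0 B=6 C=0 D=0 ZF=1 PC=6
Step 19: PC=6 exec 'MOV B, 2'. After: A=0 B=2 C=0 D=0 ZF=1 PC=7
Step 20: PC=7 exec 'MOV A, 4'. After: A=4 B=2 C=0 D=0 ZF=1 PC=8
Step 21: PC=8 exec 'ADD D, 6'. After: A=4 B=2 C=0 D=6 ZF=0 PC=9
Step 22: PC=9 exec 'ADD C, 2'. After: A=4 B=2 C=2 D=6 ZF=0 PC=10
Step 23: PC=10 exec 'HALT'. After: A=4 B=2 C=2 D=6 ZF=0 PC=10 HALTED

Answer: 4 2 2 6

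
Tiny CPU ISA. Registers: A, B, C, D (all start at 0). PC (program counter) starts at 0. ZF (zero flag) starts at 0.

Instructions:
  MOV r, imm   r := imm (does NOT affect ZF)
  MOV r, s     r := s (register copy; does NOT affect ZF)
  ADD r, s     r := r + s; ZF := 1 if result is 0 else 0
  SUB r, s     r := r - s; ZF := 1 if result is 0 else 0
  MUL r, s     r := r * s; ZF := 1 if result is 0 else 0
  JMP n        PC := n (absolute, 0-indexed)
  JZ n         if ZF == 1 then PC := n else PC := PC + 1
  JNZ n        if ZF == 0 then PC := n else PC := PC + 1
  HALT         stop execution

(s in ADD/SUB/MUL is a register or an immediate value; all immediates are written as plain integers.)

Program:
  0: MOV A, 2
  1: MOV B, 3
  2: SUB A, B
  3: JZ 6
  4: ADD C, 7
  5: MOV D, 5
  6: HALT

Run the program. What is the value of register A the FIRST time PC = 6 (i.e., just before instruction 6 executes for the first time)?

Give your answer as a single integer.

Step 1: PC=0 exec 'MOV A, 2'. After: A=2 B=0 C=0 D=0 ZF=0 PC=1
Step 2: PC=1 exec 'MOV B, 3'. After: A=2 B=3 C=0 D=0 ZF=0 PC=2
Step 3: PC=2 exec 'SUB A, B'. After: A=-1 B=3 C=0 D=0 ZF=0 PC=3
Step 4: PC=3 exec 'JZ 6'. After: A=-1 B=3 C=0 D=0 ZF=0 PC=4
Step 5: PC=4 exec 'ADD C, 7'. After: A=-1 B=3 C=7 D=0 ZF=0 PC=5
Step 6: PC=5 exec 'MOV D, 5'. After: A=-1 B=3 C=7 D=5 ZF=0 PC=6
First time PC=6: A=-1

-1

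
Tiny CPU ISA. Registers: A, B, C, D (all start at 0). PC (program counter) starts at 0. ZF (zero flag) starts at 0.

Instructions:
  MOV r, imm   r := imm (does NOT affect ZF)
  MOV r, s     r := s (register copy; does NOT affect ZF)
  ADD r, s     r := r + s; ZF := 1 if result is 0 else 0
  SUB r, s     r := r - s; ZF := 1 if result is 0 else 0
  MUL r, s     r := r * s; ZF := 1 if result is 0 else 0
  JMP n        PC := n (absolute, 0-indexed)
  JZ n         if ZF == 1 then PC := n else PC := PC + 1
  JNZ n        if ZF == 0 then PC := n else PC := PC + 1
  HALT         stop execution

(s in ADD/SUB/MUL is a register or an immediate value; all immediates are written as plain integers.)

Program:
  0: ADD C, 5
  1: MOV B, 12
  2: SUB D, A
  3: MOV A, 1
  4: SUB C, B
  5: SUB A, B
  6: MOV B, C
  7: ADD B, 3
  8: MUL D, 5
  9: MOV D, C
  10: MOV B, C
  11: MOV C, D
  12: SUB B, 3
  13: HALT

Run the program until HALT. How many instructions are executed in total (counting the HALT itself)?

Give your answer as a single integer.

Answer: 14

Derivation:
Step 1: PC=0 exec 'ADD C, 5'. After: A=0 B=0 C=5 D=0 ZF=0 PC=1
Step 2: PC=1 exec 'MOV B, 12'. After: A=0 B=12 C=5 D=0 ZF=0 PC=2
Step 3: PC=2 exec 'SUB D, A'. After: A=0 B=12 C=5 D=0 ZF=1 PC=3
Step 4: PC=3 exec 'MOV A, 1'. After: A=1 B=12 C=5 D=0 ZF=1 PC=4
Step 5: PC=4 exec 'SUB C, B'. After: A=1 B=12 C=-7 D=0 ZF=0 PC=5
Step 6: PC=5 exec 'SUB A, B'. After: A=-11 B=12 C=-7 D=0 ZF=0 PC=6
Step 7: PC=6 exec 'MOV B, C'. After: A=-11 B=-7 C=-7 D=0 ZF=0 PC=7
Step 8: PC=7 exec 'ADD B, 3'. After: A=-11 B=-4 C=-7 D=0 ZF=0 PC=8
Step 9: PC=8 exec 'MUL D, 5'. After: A=-11 B=-4 C=-7 D=0 ZF=1 PC=9
Step 10: PC=9 exec 'MOV D, C'. After: A=-11 B=-4 C=-7 D=-7 ZF=1 PC=10
Step 11: PC=10 exec 'MOV B, C'. After: A=-11 B=-7 C=-7 D=-7 ZF=1 PC=11
Step 12: PC=11 exec 'MOV C, D'. After: A=-11 B=-7 C=-7 D=-7 ZF=1 PC=12
Step 13: PC=12 exec 'SUB B, 3'. After: A=-11 B=-10 C=-7 D=-7 ZF=0 PC=13
Step 14: PC=13 exec 'HALT'. After: A=-11 B=-10 C=-7 D=-7 ZF=0 PC=13 HALTED
Total instructions executed: 14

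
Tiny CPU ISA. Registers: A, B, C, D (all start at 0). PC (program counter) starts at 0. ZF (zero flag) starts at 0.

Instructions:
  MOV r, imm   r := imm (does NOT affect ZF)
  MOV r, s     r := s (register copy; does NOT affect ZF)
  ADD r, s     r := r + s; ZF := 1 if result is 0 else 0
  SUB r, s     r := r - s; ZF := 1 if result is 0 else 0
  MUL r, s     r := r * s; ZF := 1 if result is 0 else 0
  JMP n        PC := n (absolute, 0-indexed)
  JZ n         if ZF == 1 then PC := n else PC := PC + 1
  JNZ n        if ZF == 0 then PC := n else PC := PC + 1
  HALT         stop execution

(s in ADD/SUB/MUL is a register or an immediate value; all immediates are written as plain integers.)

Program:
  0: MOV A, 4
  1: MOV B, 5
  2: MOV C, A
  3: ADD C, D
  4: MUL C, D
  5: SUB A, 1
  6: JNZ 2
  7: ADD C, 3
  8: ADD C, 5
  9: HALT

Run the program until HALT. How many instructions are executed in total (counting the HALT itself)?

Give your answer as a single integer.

Step 1: PC=0 exec 'MOV A, 4'. After: A=4 B=0 C=0 D=0 ZF=0 PC=1
Step 2: PC=1 exec 'MOV B, 5'. After: A=4 B=5 C=0 D=0 ZF=0 PC=2
Step 3: PC=2 exec 'MOV C, A'. After: A=4 B=5 C=4 D=0 ZF=0 PC=3
Step 4: PC=3 exec 'ADD C, D'. After: A=4 B=5 C=4 D=0 ZF=0 PC=4
Step 5: PC=4 exec 'MUL C, D'. After: A=4 B=5 C=0 D=0 ZF=1 PC=5
Step 6: PC=5 exec 'SUB A, 1'. After: A=3 B=5 C=0 D=0 ZF=0 PC=6
Step 7: PC=6 exec 'JNZ 2'. After: A=3 B=5 C=0 D=0 ZF=0 PC=2
Step 8: PC=2 exec 'MOV C, A'. After: A=3 B=5 C=3 D=0 ZF=0 PC=3
Step 9: PC=3 exec 'ADD C, D'. After: A=3 B=5 C=3 D=0 ZF=0 PC=4
Step 10: PC=4 exec 'MUL C, D'. After: A=3 B=5 C=0 D=0 ZF=1 PC=5
Step 11: PC=5 exec 'SUB A, 1'. After: A=2 B=5 C=0 D=0 ZF=0 PC=6
Step 12: PC=6 exec 'JNZ 2'. After: A=2 B=5 C=0 D=0 ZF=0 PC=2
Step 13: PC=2 exec 'MOV C, A'. After: A=2 B=5 C=2 D=0 ZF=0 PC=3
Step 14: PC=3 exec 'ADD C, D'. After: A=2 B=5 C=2 D=0 ZF=0 PC=4
Step 15: PC=4 exec 'MUL C, D'. After: A=2 B=5 C=0 D=0 ZF=1 PC=5
Step 16: PC=5 exec 'SUB A, 1'. After: A=1 B=5 C=0 D=0 ZF=0 PC=6
Step 17: PC=6 exec 'JNZ 2'. After: A=1 B=5 C=0 D=0 ZF=0 PC=2
Step 18: PC=2 exec 'MOV C, A'. After: A=1 B=5 C=1 D=0 ZF=0 PC=3
Step 19: PC=3 exec 'ADD C, D'. After: A=1 B=5 C=1 D=0 ZF=0 PC=4
Step 20: PC=4 exec 'MUL C, D'. After: A=1 B=5 C=0 D=0 ZF=1 PC=5
Step 21: PC=5 exec 'SUB A, 1'. After: A=0 B=5 C=0 D=0 ZF=1 PC=6
Step 22: PC=6 exec 'JNZ 2'. After: A=0 B=5 C=0 D=0 ZF=1 PC=7
Step 23: PC=7 exec 'ADD C, 3'. After: A=0 B=5 C=3 D=0 ZF=0 PC=8
Step 24: PC=8 exec 'ADD C, 5'. After: A=0 B=5 C=8 D=0 ZF=0 PC=9
Step 25: PC=9 exec 'HALT'. After: A=0 B=5 C=8 D=0 ZF=0 PC=9 HALTED
Total instructions executed: 25

Answer: 25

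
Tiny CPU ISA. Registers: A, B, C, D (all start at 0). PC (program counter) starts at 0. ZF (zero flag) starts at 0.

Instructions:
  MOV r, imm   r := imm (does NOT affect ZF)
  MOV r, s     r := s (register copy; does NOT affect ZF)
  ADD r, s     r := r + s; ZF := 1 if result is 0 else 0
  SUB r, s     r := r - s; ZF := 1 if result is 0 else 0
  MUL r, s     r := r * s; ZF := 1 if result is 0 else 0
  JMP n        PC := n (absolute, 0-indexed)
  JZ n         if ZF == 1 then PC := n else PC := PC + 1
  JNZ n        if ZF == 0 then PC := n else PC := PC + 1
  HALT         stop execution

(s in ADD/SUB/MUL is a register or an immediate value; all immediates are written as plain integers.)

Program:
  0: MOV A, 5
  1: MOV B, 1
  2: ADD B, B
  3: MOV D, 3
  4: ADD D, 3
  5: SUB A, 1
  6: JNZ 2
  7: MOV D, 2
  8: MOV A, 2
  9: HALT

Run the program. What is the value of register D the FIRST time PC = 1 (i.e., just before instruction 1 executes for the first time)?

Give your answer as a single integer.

Step 1: PC=0 exec 'MOV A, 5'. After: A=5 B=0 C=0 D=0 ZF=0 PC=1
First time PC=1: D=0

0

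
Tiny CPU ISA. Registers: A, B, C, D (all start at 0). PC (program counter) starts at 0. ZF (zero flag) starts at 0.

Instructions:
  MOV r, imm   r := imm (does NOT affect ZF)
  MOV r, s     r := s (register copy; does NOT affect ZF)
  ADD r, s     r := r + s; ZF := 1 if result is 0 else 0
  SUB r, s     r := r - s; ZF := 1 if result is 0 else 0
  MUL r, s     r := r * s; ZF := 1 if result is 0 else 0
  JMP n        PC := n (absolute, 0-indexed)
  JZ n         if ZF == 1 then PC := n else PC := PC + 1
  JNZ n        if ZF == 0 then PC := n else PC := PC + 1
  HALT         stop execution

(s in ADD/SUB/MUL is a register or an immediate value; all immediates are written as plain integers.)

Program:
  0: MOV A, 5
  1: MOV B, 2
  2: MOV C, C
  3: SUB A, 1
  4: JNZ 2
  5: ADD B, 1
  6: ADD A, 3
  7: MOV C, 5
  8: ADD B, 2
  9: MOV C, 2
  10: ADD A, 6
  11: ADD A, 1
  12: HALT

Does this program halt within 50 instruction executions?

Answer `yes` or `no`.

Step 1: PC=0 exec 'MOV A, 5'. After: A=5 B=0 C=0 D=0 ZF=0 PC=1
Step 2: PC=1 exec 'MOV B, 2'. After: A=5 B=2 C=0 D=0 ZF=0 PC=2
Step 3: PC=2 exec 'MOV C, C'. After: A=5 B=2 C=0 D=0 ZF=0 PC=3
Step 4: PC=3 exec 'SUB A, 1'. After: A=4 B=2 C=0 D=0 ZF=0 PC=4
Step 5: PC=4 exec 'JNZ 2'. After: A=4 B=2 C=0 D=0 ZF=0 PC=2
Step 6: PC=2 exec 'MOV C, C'. After: A=4 B=2 C=0 D=0 ZF=0 PC=3
Step 7: PC=3 exec 'SUB A, 1'. After: A=3 B=2 C=0 D=0 ZF=0 PC=4
Step 8: PC=4 exec 'JNZ 2'. After: A=3 B=2 C=0 D=0 ZF=0 PC=2
Step 9: PC=2 exec 'MOV C, C'. After: A=3 B=2 C=0 D=0 ZF=0 PC=3
Step 10: PC=3 exec 'SUB A, 1'. After: A=2 B=2 C=0 D=0 ZF=0 PC=4
Step 11: PC=4 exec 'JNZ 2'. After: A=2 B=2 C=0 D=0 ZF=0 PC=2
Step 12: PC=2 exec 'MOV C, C'. After: A=2 B=2 C=0 D=0 ZF=0 PC=3
Step 13: PC=3 exec 'SUB A, 1'. After: A=1 B=2 C=0 D=0 ZF=0 PC=4
Step 14: PC=4 exec 'JNZ 2'. After: A=1 B=2 C=0 D=0 ZF=0 PC=2
Step 15: PC=2 exec 'MOV C, C'. After: A=1 B=2 C=0 D=0 ZF=0 PC=3
Step 16: PC=3 exec 'SUB A, 1'. After: A=0 B=2 C=0 D=0 ZF=1 PC=4
Step 17: PC=4 exec 'JNZ 2'. After: A=0 B=2 C=0 D=0 ZF=1 PC=5
Step 18: PC=5 exec 'ADD B, 1'. After: A=0 B=3 C=0 D=0 ZF=0 PC=6
Step 19: PC=6 exec 'ADD A, 3'. After: A=3 B=3 C=0 D=0 ZF=0 PC=7
Step 20: PC=7 exec 'MOV C, 5'. After: A=3 B=3 C=5 D=0 ZF=0 PC=8
Step 21: PC=8 exec 'ADD B, 2'. After: A=3 B=5 C=5 D=0 ZF=0 PC=9
Step 22: PC=9 exec 'MOV C, 2'. After: A=3 B=5 C=2 D=0 ZF=0 PC=10
Step 23: PC=10 exec 'ADD A, 6'. After: A=9 B=5 C=2 D=0 ZF=0 PC=11
Step 24: PC=11 exec 'ADD A, 1'. After: A=10 B=5 C=2 D=0 ZF=0 PC=12
Step 25: PC=12 exec 'HALT'. After: A=10 B=5 C=2 D=0 ZF=0 PC=12 HALTED

Answer: yes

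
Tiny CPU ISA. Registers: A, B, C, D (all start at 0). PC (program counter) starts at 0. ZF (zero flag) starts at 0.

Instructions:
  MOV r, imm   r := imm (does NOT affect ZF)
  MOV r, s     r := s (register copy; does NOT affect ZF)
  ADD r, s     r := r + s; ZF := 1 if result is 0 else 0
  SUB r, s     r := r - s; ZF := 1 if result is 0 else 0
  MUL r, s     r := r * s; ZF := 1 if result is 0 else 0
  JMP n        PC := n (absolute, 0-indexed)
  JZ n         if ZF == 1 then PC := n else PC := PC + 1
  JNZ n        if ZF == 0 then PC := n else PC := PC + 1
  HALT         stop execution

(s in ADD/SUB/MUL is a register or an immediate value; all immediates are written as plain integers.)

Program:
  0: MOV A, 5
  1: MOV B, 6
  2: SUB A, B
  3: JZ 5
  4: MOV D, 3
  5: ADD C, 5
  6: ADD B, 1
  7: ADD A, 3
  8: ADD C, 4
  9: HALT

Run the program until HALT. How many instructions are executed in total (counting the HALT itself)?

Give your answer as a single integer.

Step 1: PC=0 exec 'MOV A, 5'. After: A=5 B=0 C=0 D=0 ZF=0 PC=1
Step 2: PC=1 exec 'MOV B, 6'. After: A=5 B=6 C=0 D=0 ZF=0 PC=2
Step 3: PC=2 exec 'SUB A, B'. After: A=-1 B=6 C=0 D=0 ZF=0 PC=3
Step 4: PC=3 exec 'JZ 5'. After: A=-1 B=6 C=0 D=0 ZF=0 PC=4
Step 5: PC=4 exec 'MOV D, 3'. After: A=-1 B=6 C=0 D=3 ZF=0 PC=5
Step 6: PC=5 exec 'ADD C, 5'. After: A=-1 B=6 C=5 D=3 ZF=0 PC=6
Step 7: PC=6 exec 'ADD B, 1'. After: A=-1 B=7 C=5 D=3 ZF=0 PC=7
Step 8: PC=7 exec 'ADD A, 3'. After: A=2 B=7 C=5 D=3 ZF=0 PC=8
Step 9: PC=8 exec 'ADD C, 4'. After: A=2 B=7 C=9 D=3 ZF=0 PC=9
Step 10: PC=9 exec 'HALT'. After: A=2 B=7 C=9 D=3 ZF=0 PC=9 HALTED
Total instructions executed: 10

Answer: 10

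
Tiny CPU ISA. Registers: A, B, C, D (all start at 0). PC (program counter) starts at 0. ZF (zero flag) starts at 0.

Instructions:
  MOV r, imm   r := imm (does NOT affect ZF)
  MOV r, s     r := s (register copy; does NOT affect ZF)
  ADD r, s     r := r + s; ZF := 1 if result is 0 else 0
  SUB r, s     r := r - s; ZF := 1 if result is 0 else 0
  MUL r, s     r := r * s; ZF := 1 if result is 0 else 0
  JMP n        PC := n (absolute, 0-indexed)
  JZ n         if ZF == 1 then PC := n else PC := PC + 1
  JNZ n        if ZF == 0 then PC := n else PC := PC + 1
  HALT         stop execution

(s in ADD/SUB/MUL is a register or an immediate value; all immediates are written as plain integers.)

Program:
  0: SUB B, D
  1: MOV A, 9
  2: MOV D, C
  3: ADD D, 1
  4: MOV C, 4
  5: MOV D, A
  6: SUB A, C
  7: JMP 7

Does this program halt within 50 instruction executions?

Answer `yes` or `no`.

Answer: no

Derivation:
Step 1: PC=0 exec 'SUB B, D'. After: A=0 B=0 C=0 D=0 ZF=1 PC=1
Step 2: PC=1 exec 'MOV A, 9'. After: A=9 B=0 C=0 D=0 ZF=1 PC=2
Step 3: PC=2 exec 'MOV D, C'. After: A=9 B=0 C=0 D=0 ZF=1 PC=3
Step 4: PC=3 exec 'ADD D, 1'. After: A=9 B=0 C=0 D=1 ZF=0 PC=4
Step 5: PC=4 exec 'MOV C, 4'. After: A=9 B=0 C=4 D=1 ZF=0 PC=5
Step 6: PC=5 exec 'MOV D, A'. After: A=9 B=0 C=4 D=9 ZF=0 PC=6
Step 7: PC=6 exec 'SUB A, C'. After: A=5 B=0 C=4 D=9 ZF=0 PC=7
Step 8: PC=7 exec 'JMP 7'. After: A=5 B=0 C=4 D=9 ZF=0 PC=7
State after step 8 equals state after step 7: the program is in a cycle of length 1 and will never halt.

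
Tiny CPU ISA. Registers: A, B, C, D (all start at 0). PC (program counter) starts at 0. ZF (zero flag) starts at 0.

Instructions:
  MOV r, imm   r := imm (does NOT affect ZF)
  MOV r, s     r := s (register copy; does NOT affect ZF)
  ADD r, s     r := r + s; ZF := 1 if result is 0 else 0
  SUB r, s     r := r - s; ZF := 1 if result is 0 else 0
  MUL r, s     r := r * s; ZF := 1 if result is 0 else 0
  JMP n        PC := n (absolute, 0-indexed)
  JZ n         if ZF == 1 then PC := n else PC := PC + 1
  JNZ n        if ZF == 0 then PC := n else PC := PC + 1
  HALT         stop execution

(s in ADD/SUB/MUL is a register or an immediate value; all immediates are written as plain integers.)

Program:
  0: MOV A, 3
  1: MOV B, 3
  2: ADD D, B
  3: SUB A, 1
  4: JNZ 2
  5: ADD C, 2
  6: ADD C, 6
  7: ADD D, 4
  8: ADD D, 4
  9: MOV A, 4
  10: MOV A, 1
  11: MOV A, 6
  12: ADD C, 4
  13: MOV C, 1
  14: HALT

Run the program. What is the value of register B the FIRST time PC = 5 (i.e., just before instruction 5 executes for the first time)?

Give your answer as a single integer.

Step 1: PC=0 exec 'MOV A, 3'. After: A=3 B=0 C=0 D=0 ZF=0 PC=1
Step 2: PC=1 exec 'MOV B, 3'. After: A=3 B=3 C=0 D=0 ZF=0 PC=2
Step 3: PC=2 exec 'ADD D, B'. After: A=3 B=3 C=0 D=3 ZF=0 PC=3
Step 4: PC=3 exec 'SUB A, 1'. After: A=2 B=3 C=0 D=3 ZF=0 PC=4
Step 5: PC=4 exec 'JNZ 2'. After: A=2 B=3 C=0 D=3 ZF=0 PC=2
Step 6: PC=2 exec 'ADD D, B'. After: A=2 B=3 C=0 D=6 ZF=0 PC=3
Step 7: PC=3 exec 'SUB A, 1'. After: A=1 B=3 C=0 D=6 ZF=0 PC=4
Step 8: PC=4 exec 'JNZ 2'. After: A=1 B=3 C=0 D=6 ZF=0 PC=2
Step 9: PC=2 exec 'ADD D, B'. After: A=1 B=3 C=0 D=9 ZF=0 PC=3
Step 10: PC=3 exec 'SUB A, 1'. After: A=0 B=3 C=0 D=9 ZF=1 PC=4
Step 11: PC=4 exec 'JNZ 2'. After: A=0 B=3 C=0 D=9 ZF=1 PC=5
First time PC=5: B=3

3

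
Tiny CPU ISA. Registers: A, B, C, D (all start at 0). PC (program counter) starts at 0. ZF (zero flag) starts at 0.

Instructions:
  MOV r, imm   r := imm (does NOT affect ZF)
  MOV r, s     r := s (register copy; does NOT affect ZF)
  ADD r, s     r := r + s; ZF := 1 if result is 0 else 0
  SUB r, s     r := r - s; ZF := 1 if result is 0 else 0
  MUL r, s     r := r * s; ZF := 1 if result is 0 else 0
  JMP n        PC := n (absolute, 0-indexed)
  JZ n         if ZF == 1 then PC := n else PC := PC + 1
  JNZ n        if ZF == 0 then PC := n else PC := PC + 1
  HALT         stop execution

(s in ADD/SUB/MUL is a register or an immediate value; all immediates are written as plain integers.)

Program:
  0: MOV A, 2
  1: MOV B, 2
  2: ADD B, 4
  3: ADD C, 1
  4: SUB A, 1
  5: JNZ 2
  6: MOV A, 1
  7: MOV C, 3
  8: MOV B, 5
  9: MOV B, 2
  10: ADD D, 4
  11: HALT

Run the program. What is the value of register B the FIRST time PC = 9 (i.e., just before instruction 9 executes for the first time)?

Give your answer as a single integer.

Step 1: PC=0 exec 'MOV A, 2'. After: A=2 B=0 C=0 D=0 ZF=0 PC=1
Step 2: PC=1 exec 'MOV B, 2'. After: A=2 B=2 C=0 D=0 ZF=0 PC=2
Step 3: PC=2 exec 'ADD B, 4'. After: A=2 B=6 C=0 D=0 ZF=0 PC=3
Step 4: PC=3 exec 'ADD C, 1'. After: A=2 B=6 C=1 D=0 ZF=0 PC=4
Step 5: PC=4 exec 'SUB A, 1'. After: A=1 B=6 C=1 D=0 ZF=0 PC=5
Step 6: PC=5 exec 'JNZ 2'. After: A=1 B=6 C=1 D=0 ZF=0 PC=2
Step 7: PC=2 exec 'ADD B, 4'. After: A=1 B=10 C=1 D=0 ZF=0 PC=3
Step 8: PC=3 exec 'ADD C, 1'. After: A=1 B=10 C=2 D=0 ZF=0 PC=4
Step 9: PC=4 exec 'SUB A, 1'. After: A=0 B=10 C=2 D=0 ZF=1 PC=5
Step 10: PC=5 exec 'JNZ 2'. After: A=0 B=10 C=2 D=0 ZF=1 PC=6
Step 11: PC=6 exec 'MOV A, 1'. After: A=1 B=10 C=2 D=0 ZF=1 PC=7
Step 12: PC=7 exec 'MOV C, 3'. After: A=1 B=10 C=3 D=0 ZF=1 PC=8
Step 13: PC=8 exec 'MOV B, 5'. After: A=1 B=5 C=3 D=0 ZF=1 PC=9
First time PC=9: B=5

5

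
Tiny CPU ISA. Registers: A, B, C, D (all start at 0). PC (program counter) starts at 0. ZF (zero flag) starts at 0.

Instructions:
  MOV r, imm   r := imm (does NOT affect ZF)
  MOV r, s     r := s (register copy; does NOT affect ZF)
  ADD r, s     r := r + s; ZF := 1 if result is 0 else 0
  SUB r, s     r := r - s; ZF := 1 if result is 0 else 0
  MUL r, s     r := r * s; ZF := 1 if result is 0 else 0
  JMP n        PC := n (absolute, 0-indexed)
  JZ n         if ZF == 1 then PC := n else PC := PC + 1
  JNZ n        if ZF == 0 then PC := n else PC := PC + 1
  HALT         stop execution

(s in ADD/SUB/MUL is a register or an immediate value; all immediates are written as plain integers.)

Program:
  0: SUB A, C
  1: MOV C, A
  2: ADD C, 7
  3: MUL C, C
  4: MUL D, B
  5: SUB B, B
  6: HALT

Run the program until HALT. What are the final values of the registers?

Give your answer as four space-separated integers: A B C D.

Answer: 0 0 49 0

Derivation:
Step 1: PC=0 exec 'SUB A, C'. After: A=0 B=0 C=0 D=0 ZF=1 PC=1
Step 2: PC=1 exec 'MOV C, A'. After: A=0 B=0 C=0 D=0 ZF=1 PC=2
Step 3: PC=2 exec 'ADD C, 7'. After: A=0 B=0 C=7 D=0 ZF=0 PC=3
Step 4: PC=3 exec 'MUL C, C'. After: A=0 B=0 C=49 D=0 ZF=0 PC=4
Step 5: PC=4 exec 'MUL D, B'. After: A=0 B=0 C=49 D=0 ZF=1 PC=5
Step 6: PC=5 exec 'SUB B, B'. After: A=0 B=0 C=49 D=0 ZF=1 PC=6
Step 7: PC=6 exec 'HALT'. After: A=0 B=0 C=49 D=0 ZF=1 PC=6 HALTED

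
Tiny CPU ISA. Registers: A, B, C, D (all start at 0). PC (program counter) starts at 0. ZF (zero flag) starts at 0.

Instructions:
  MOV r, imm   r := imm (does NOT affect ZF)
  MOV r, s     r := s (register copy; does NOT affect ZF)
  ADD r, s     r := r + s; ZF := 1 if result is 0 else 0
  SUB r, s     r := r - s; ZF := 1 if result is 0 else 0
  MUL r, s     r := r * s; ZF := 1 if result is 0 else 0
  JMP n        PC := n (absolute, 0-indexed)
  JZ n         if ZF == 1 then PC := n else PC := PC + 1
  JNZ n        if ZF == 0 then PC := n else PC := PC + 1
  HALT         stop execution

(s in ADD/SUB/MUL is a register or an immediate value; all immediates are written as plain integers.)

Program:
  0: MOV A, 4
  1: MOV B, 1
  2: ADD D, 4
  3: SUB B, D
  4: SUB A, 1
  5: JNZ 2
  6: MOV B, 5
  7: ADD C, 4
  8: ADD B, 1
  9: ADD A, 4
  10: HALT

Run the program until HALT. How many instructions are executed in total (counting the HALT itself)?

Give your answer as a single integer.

Answer: 23

Derivation:
Step 1: PC=0 exec 'MOV A, 4'. After: A=4 B=0 C=0 D=0 ZF=0 PC=1
Step 2: PC=1 exec 'MOV B, 1'. After: A=4 B=1 C=0 D=0 ZF=0 PC=2
Step 3: PC=2 exec 'ADD D, 4'. After: A=4 B=1 C=0 D=4 ZF=0 PC=3
Step 4: PC=3 exec 'SUB B, D'. After: A=4 B=-3 C=0 D=4 ZF=0 PC=4
Step 5: PC=4 exec 'SUB A, 1'. After: A=3 B=-3 C=0 D=4 ZF=0 PC=5
Step 6: PC=5 exec 'JNZ 2'. After: A=3 B=-3 C=0 D=4 ZF=0 PC=2
Step 7: PC=2 exec 'ADD D, 4'. After: A=3 B=-3 C=0 D=8 ZF=0 PC=3
Step 8: PC=3 exec 'SUB B, D'. After: A=3 B=-11 C=0 D=8 ZF=0 PC=4
Step 9: PC=4 exec 'SUB A, 1'. After: A=2 B=-11 C=0 D=8 ZF=0 PC=5
Step 10: PC=5 exec 'JNZ 2'. After: A=2 B=-11 C=0 D=8 ZF=0 PC=2
Step 11: PC=2 exec 'ADD D, 4'. After: A=2 B=-11 C=0 D=12 ZF=0 PC=3
Step 12: PC=3 exec 'SUB B, D'. After: A=2 B=-23 C=0 D=12 ZF=0 PC=4
Step 13: PC=4 exec 'SUB A, 1'. After: A=1 B=-23 C=0 D=12 ZF=0 PC=5
Step 14: PC=5 exec 'JNZ 2'. After: A=1 B=-23 C=0 D=12 ZF=0 PC=2
Step 15: PC=2 exec 'ADD D, 4'. After: A=1 B=-23 C=0 D=16 ZF=0 PC=3
Step 16: PC=3 exec 'SUB B, D'. After: A=1 B=-39 C=0 D=16 ZF=0 PC=4
Step 17: PC=4 exec 'SUB A, 1'. After: A=0 B=-39 C=0 D=16 ZF=1 PC=5
Step 18: PC=5 exec 'JNZ 2'. After: A=0 B=-39 C=0 D=16 ZF=1 PC=6
Step 19: PC=6 exec 'MOV B, 5'. After: A=0 B=5 C=0 D=16 ZF=1 PC=7
Step 20: PC=7 exec 'ADD C, 4'. After: A=0 B=5 C=4 D=16 ZF=0 PC=8
Step 21: PC=8 exec 'ADD B, 1'. After: A=0 B=6 C=4 D=16 ZF=0 PC=9
Step 22: PC=9 exec 'ADD A, 4'. After: A=4 B=6 C=4 D=16 ZF=0 PC=10
Step 23: PC=10 exec 'HALT'. After: A=4 B=6 C=4 D=16 ZF=0 PC=10 HALTED
Total instructions executed: 23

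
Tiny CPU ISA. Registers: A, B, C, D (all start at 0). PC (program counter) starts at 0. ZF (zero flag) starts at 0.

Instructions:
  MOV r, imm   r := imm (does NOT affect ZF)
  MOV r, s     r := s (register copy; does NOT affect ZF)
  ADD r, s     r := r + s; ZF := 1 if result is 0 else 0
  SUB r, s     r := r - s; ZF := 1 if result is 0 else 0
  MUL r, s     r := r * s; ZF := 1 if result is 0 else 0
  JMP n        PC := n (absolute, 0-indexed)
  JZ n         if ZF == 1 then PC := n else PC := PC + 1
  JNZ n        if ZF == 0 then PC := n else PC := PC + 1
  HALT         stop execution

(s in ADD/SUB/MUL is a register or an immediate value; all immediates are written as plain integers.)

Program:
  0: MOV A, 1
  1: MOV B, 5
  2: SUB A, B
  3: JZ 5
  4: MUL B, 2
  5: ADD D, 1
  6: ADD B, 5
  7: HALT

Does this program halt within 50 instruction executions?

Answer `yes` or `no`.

Answer: yes

Derivation:
Step 1: PC=0 exec 'MOV A, 1'. After: A=1 B=0 C=0 D=0 ZF=0 PC=1
Step 2: PC=1 exec 'MOV B, 5'. After: A=1 B=5 C=0 D=0 ZF=0 PC=2
Step 3: PC=2 exec 'SUB A, B'. After: A=-4 B=5 C=0 D=0 ZF=0 PC=3
Step 4: PC=3 exec 'JZ 5'. After: A=-4 B=5 C=0 D=0 ZF=0 PC=4
Step 5: PC=4 exec 'MUL B, 2'. After: A=-4 B=10 C=0 D=0 ZF=0 PC=5
Step 6: PC=5 exec 'ADD D, 1'. After: A=-4 B=10 C=0 D=1 ZF=0 PC=6
Step 7: PC=6 exec 'ADD B, 5'. After: A=-4 B=15 C=0 D=1 ZF=0 PC=7
Step 8: PC=7 exec 'HALT'. After: A=-4 B=15 C=0 D=1 ZF=0 PC=7 HALTED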